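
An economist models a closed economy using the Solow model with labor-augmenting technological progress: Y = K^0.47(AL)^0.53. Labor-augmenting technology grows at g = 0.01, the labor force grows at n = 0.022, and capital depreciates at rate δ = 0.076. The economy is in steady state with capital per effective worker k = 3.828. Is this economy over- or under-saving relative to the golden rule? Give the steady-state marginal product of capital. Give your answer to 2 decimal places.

n + g + δ = 0.022 + 0.01 + 0.076 = 0.108.
MPK = 0.47·k^(0.47−1) = 0.47·3.828^(-0.53) ≈ 0.2307.
MPK > 0.108, so the economy is dynamically efficient (under-saving).

under-saving; MPK ≈ 0.23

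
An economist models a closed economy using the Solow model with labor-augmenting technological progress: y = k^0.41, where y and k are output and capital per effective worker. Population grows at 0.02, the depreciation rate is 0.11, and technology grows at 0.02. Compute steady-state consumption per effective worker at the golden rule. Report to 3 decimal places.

c_gold ≈ 1.187

Capital per effective worker breaks even when investment replaces (n + g + δ)·k; here n + g + δ = 0.15.
Golden rule sets MPK = n+g+δ: 0.41·k^(0.41−1) = 0.15, so k_gold = (0.41/0.15)^(1/0.59) ≈ 5.4974.
y_gold = 5.4974^0.41 ≈ 2.0112.
c_gold = y_gold − (n+g+δ)·k_gold = 2.0112 − 0.15·5.4974 ≈ 1.1866.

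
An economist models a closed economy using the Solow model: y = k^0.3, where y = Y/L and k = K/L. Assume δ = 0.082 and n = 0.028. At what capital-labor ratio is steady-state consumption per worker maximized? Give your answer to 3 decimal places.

n + δ = 0.028 + 0.082 = 0.11.
Golden rule sets MPK = n+δ: 0.3·k^(0.3−1) = 0.11, so k_gold = (0.3/0.11)^(1/0.7) ≈ 4.1925.

k_gold ≈ 4.192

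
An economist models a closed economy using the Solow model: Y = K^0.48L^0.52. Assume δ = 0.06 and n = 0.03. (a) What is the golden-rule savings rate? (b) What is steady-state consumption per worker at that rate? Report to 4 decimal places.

(a) s_gold = 0.4800; (b) c_gold ≈ 2.4383

Capital per worker breaks even when investment replaces (n + δ)·k; here n + δ = 0.09.
For Cobb-Douglas, s_gold equals capital's share: s_gold = 0.48.
Golden rule sets MPK = n+δ: 0.48·k^(0.48−1) = 0.09, so k_gold = (0.48/0.09)^(1/0.52) ≈ 25.0077.
y_gold = 25.0077^0.48 ≈ 4.6890; c_gold = (1−0.48)·y_gold ≈ 2.4383.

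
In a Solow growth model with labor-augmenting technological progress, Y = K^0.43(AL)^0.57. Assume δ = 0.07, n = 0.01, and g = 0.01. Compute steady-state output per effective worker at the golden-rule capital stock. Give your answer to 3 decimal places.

Capital per effective worker breaks even when investment replaces (n + g + δ)·k; here n + g + δ = 0.09.
Setting f'(k) = n+g+δ gives 0.43·k^(0.43−1) = 0.09, hence k_gold = (0.43/0.09)^(1/0.57) ≈ 15.5462.
Output: y_gold = k_gold^0.43 = 15.5462^0.43 ≈ 3.2539.

y_gold ≈ 3.254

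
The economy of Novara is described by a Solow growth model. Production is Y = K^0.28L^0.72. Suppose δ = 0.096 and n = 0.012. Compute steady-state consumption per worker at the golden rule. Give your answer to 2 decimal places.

c_gold ≈ 1.04

n + δ = 0.012 + 0.096 = 0.108.
Golden rule sets MPK = n+δ: 0.28·k^(0.28−1) = 0.108, so k_gold = (0.28/0.108)^(1/0.72) ≈ 3.7552.
y_gold = 3.7552^0.28 ≈ 1.4484.
c_gold = y_gold − (n+δ)·k_gold = 1.4484 − 0.108·3.7552 ≈ 1.0429.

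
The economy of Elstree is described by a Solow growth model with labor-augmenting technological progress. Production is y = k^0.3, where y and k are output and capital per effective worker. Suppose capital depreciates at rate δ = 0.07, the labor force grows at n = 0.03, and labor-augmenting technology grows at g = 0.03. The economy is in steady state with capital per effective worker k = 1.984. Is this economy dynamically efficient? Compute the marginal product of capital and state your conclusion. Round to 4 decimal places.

Capital per effective worker breaks even when investment replaces (n + g + δ)·k; here n + g + δ = 0.13.
MPK = 0.3·k^(0.3−1) = 0.3·1.984^(-0.7) ≈ 0.1857.
MPK > 0.13, so the economy is dynamically efficient (under-saving).

dynamically efficient; MPK ≈ 0.1857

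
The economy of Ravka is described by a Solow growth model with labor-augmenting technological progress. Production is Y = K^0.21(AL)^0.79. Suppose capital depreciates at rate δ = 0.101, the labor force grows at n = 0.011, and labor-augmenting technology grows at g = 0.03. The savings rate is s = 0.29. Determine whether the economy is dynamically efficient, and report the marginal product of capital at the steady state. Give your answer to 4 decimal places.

Break-even investment rate: n + g + δ = 0.011 + 0.03 + 0.101 = 0.142.
Steady-state k*: s·k^0.21 = 0.142·k gives k* = (0.29/0.142)^(1/0.79) ≈ 2.4691.
MPK = 0.21·2.4691^(-0.79) ≈ 0.1028.
MPK < n+g+δ = 0.142, so the economy is dynamically inefficient (over-saving).

dynamically inefficient; MPK ≈ 0.1028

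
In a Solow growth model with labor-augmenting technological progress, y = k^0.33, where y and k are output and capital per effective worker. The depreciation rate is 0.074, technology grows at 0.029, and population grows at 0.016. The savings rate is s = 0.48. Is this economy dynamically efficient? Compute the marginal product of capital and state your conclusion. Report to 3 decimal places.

dynamically inefficient; MPK ≈ 0.082

Capital per effective worker breaks even when investment replaces (n + g + δ)·k; here n + g + δ = 0.119.
Steady-state k*: s·k^0.33 = 0.119·k gives k* = (0.48/0.119)^(1/0.67) ≈ 8.0172.
MPK = 0.33·8.0172^(-0.67) ≈ 0.0818.
MPK < n+g+δ = 0.119, so the economy is dynamically inefficient (over-saving).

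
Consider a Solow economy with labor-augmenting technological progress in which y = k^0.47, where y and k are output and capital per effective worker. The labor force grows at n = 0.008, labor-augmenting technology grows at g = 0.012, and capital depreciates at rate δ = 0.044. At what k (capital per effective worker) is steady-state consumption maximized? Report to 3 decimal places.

Capital per effective worker breaks even when investment replaces (n + g + δ)·k; here n + g + δ = 0.064.
Setting f'(k) = n+g+δ gives 0.47·k^(0.47−1) = 0.064, hence k_gold = (0.47/0.064)^(1/0.53) ≈ 43.0336.

k_gold ≈ 43.034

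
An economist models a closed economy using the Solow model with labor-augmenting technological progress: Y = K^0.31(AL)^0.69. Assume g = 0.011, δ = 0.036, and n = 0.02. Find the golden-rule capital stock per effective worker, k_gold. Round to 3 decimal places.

k_gold ≈ 9.208

n + g + δ = 0.02 + 0.011 + 0.036 = 0.067.
Golden rule sets MPK = n+g+δ: 0.31·k^(0.31−1) = 0.067, so k_gold = (0.31/0.067)^(1/0.69) ≈ 9.2084.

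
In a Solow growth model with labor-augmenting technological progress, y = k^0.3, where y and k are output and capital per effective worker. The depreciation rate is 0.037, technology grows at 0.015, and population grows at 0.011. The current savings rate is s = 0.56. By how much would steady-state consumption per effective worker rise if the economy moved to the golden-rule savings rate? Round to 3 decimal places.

Break-even investment rate: n + g + δ = 0.011 + 0.015 + 0.037 = 0.063.
Current steady state (s = 0.56): k* = (0.56/0.063)^(1/0.7) ≈ 22.6723, y* = 22.6723^0.3 ≈ 2.5506, c* = (1−0.56)·2.5506 ≈ 1.1223.
Golden rule sets MPK = n+g+δ: 0.3·k^(0.3−1) = 0.063, so k_gold = (0.3/0.063)^(1/0.7) ≈ 9.2952.
y_gold = 9.2952^0.3 ≈ 1.9520, c_gold = y_gold − 0.063·k_gold ≈ 1.3664.
Gain: Δc = 1.3664 − 1.1223 ≈ 0.2441.

Δc ≈ 0.244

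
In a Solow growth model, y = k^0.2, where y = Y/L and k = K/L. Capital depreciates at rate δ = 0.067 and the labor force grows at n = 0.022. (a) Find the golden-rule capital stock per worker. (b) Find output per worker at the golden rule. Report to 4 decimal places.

Capital per worker breaks even when investment replaces (n + δ)·k; here n + δ = 0.089.
Golden rule sets MPK = n+δ: 0.2·k^(0.2−1) = 0.089, so k_gold = (0.2/0.089)^(1/0.8) ≈ 2.7514.
y_gold = 2.7514^0.2 ≈ 1.2244.

(a) k_gold ≈ 2.7514; (b) y_gold ≈ 1.2244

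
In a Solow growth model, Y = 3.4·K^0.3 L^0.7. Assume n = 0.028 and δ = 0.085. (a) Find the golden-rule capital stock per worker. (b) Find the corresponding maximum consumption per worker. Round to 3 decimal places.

Capital per worker breaks even when investment replaces (n + δ)·k; here n + δ = 0.113.
Maximizing c = f(k) − (n+δ)·k gives f'(k) = n+δ, i.e. 0.3·3.4·k^(0.3−1) = 0.113, so k_gold = (0.3·3.4/0.113)^(1/0.7) ≈ 23.1756.
y_gold = 3.4·23.1756^0.3 ≈ 8.7295; c_gold = y_gold − 0.113·k_gold ≈ 6.1106.

(a) k_gold ≈ 23.176; (b) c_gold ≈ 6.111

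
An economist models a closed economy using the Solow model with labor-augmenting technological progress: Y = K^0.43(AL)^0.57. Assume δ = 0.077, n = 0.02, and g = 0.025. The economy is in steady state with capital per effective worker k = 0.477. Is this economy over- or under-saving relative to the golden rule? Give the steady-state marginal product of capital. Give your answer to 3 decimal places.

The effective depreciation rate is n + g + δ = 0.02 + 0.025 + 0.077 = 0.122.
MPK = 0.43·k^(0.43−1) = 0.43·0.477^(-0.57) ≈ 0.6557.
MPK > 0.122, so the economy is dynamically efficient (under-saving).

under-saving; MPK ≈ 0.656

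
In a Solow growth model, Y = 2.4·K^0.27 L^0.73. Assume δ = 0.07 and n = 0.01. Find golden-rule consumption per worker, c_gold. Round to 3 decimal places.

Capital per worker breaks even when investment replaces (n + δ)·k; here n + δ = 0.08.
Golden rule sets MPK = n+δ: 0.27·2.4·k^(0.27−1) = 0.08, so k_gold = (0.27·2.4/0.08)^(1/0.73) ≈ 17.5590.
y_gold = 2.4·17.5590^0.27 ≈ 5.2027.
c_gold = y_gold − (n+δ)·k_gold = 5.2027 − 0.08·17.5590 ≈ 3.7979.

c_gold ≈ 3.798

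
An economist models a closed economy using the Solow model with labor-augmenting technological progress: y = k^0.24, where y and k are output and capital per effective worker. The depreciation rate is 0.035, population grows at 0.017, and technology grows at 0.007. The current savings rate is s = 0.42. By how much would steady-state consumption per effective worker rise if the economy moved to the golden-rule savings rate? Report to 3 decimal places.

Δc ≈ 0.106

The effective depreciation rate is n + g + δ = 0.017 + 0.007 + 0.035 = 0.059.
Current steady state (s = 0.42): k* = (0.42/0.059)^(1/0.76) ≈ 13.2305, y* = 13.2305^0.24 ≈ 1.8586, c* = (1−0.42)·1.8586 ≈ 1.0780.
Setting f'(k) = n+g+δ gives 0.24·k^(0.24−1) = 0.059, hence k_gold = (0.24/0.059)^(1/0.76) ≈ 6.3356.
y_gold = 6.3356^0.24 ≈ 1.5575, c_gold = y_gold − 0.059·k_gold ≈ 1.1837.
Gain: Δc = 1.1837 − 1.0780 ≈ 0.1057.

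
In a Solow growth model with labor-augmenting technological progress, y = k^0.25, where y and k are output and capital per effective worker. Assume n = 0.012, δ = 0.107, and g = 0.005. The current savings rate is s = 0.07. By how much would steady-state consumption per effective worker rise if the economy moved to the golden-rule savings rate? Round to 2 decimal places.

Δc ≈ 0.18

n + g + δ = 0.012 + 0.005 + 0.107 = 0.124.
Current steady state (s = 0.07): k* = (0.07/0.124)^(1/0.75) ≈ 0.4666, y* = 0.4666^0.25 ≈ 0.8265, c* = (1−0.07)·0.8265 ≈ 0.7686.
Maximizing c = f(k) − (n+g+δ)·k gives f'(k) = n+g+δ, i.e. 0.25·k^(0.25−1) = 0.124, so k_gold = (0.25/0.124)^(1/0.75) ≈ 2.5470.
y_gold = 2.5470^0.25 ≈ 1.2633, c_gold = y_gold − 0.124·k_gold ≈ 0.9475.
Gain: Δc = 0.9475 − 0.7686 ≈ 0.1789.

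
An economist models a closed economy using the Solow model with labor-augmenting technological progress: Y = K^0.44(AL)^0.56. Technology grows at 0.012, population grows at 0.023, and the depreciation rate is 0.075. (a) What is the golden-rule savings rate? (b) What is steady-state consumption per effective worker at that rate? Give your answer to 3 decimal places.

(a) s_gold = 0.440; (b) c_gold ≈ 1.664

n + g + δ = 0.023 + 0.012 + 0.075 = 0.11.
For Cobb-Douglas, s_gold equals capital's share: s_gold = 0.44.
Maximizing c = f(k) − (n+g+δ)·k gives f'(k) = n+g+δ, i.e. 0.44·k^(0.44−1) = 0.11, so k_gold = (0.44/0.11)^(1/0.56) ≈ 11.8880.
y_gold = 11.8880^0.44 ≈ 2.9720; c_gold = (1−0.44)·y_gold ≈ 1.6643.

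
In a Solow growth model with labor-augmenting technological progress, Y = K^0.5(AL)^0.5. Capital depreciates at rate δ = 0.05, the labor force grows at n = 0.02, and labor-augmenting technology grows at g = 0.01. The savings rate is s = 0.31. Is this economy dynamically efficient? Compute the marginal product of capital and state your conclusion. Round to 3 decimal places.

dynamically efficient; MPK ≈ 0.129

Break-even investment rate: n + g + δ = 0.02 + 0.01 + 0.05 = 0.08.
Steady-state k*: s·k^0.5 = 0.08·k gives k* = (0.31/0.08)^(1/0.5) ≈ 15.0156.
MPK = 0.5·15.0156^(-0.5) ≈ 0.1290.
MPK > n+g+δ = 0.08, so the economy is dynamically efficient (under-saving).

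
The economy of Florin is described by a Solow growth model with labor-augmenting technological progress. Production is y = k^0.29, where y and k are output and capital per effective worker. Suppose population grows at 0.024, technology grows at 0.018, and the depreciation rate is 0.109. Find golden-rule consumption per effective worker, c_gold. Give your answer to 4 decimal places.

n + g + δ = 0.024 + 0.018 + 0.109 = 0.151.
Setting f'(k) = n+g+δ gives 0.29·k^(0.29−1) = 0.151, hence k_gold = (0.29/0.151)^(1/0.71) ≈ 2.5072.
y_gold = 2.5072^0.29 ≈ 1.3055.
c_gold = y_gold − (n+g+δ)·k_gold = 1.3055 − 0.151·2.5072 ≈ 0.9269.

c_gold ≈ 0.9269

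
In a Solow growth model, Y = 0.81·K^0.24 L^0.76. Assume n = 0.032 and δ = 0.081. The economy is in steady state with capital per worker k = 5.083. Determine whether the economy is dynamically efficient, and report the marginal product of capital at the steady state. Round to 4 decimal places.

The effective depreciation rate is n + δ = 0.032 + 0.081 = 0.113.
MPK = 0.24·0.81·k^(0.24−1) = 0.24·0.81·5.083^(-0.76) ≈ 0.0565.
MPK < 0.113, so the economy is dynamically inefficient (over-saving).

dynamically inefficient; MPK ≈ 0.0565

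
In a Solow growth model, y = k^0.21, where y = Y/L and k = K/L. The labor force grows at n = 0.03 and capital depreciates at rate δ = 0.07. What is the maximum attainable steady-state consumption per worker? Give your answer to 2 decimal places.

c_gold ≈ 0.96

n + δ = 0.03 + 0.07 = 0.1.
At the golden rule the marginal product of capital equals n+δ: 0.21·k^(0.21−1) = 0.1. Solving, k_gold = (0.21/0.1)^(1/0.79) ≈ 2.5578.
y_gold = 2.5578^0.21 ≈ 1.2180.
c_gold = y_gold − (n+δ)·k_gold = 1.2180 − 0.1·2.5578 ≈ 0.9622.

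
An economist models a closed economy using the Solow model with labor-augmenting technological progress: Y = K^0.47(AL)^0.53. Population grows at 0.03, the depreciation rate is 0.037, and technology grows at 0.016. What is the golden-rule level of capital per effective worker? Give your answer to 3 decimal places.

n + g + δ = 0.03 + 0.016 + 0.037 = 0.083.
Setting f'(k) = n+g+δ gives 0.47·k^(0.47−1) = 0.083, hence k_gold = (0.47/0.083)^(1/0.53) ≈ 26.3507.

k_gold ≈ 26.351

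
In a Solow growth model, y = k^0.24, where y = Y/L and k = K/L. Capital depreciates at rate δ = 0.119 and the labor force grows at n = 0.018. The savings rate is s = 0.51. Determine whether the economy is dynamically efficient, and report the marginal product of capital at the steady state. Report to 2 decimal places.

The effective depreciation rate is n + δ = 0.018 + 0.119 = 0.137.
Steady-state k*: s·k^0.24 = 0.137·k gives k* = (0.51/0.137)^(1/0.76) ≈ 5.6379.
MPK = 0.24·5.6379^(-0.76) ≈ 0.0645.
MPK < n+δ = 0.137, so the economy is dynamically inefficient (over-saving).

dynamically inefficient; MPK ≈ 0.06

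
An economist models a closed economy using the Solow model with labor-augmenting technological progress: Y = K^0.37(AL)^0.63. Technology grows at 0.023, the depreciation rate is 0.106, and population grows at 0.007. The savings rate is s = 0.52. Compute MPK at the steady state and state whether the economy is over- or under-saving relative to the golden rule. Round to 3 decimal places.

over-saving; MPK ≈ 0.097

n + g + δ = 0.007 + 0.023 + 0.106 = 0.136.
Steady-state k*: s·k^0.37 = 0.136·k gives k* = (0.52/0.136)^(1/0.63) ≈ 8.4052.
MPK = 0.37·8.4052^(-0.63) ≈ 0.0968.
MPK < n+g+δ = 0.136, so the economy is dynamically inefficient (over-saving).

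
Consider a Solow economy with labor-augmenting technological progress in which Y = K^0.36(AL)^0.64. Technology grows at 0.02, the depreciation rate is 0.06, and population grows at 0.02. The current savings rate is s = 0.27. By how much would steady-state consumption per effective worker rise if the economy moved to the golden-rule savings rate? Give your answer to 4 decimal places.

Break-even investment rate: n + g + δ = 0.02 + 0.02 + 0.06 = 0.1.
Current steady state (s = 0.27): k* = (0.27/0.1)^(1/0.64) ≈ 4.7207, y* = 4.7207^0.36 ≈ 1.7484, c* = (1−0.27)·1.7484 ≈ 1.2763.
Golden rule sets MPK = n+g+δ: 0.36·k^(0.36−1) = 0.1, so k_gold = (0.36/0.1)^(1/0.64) ≈ 7.3998.
y_gold = 7.3998^0.36 ≈ 2.0555, c_gold = y_gold − 0.1·k_gold ≈ 1.3155.
Gain: Δc = 1.3155 − 1.2763 ≈ 0.0392.

Δc ≈ 0.0392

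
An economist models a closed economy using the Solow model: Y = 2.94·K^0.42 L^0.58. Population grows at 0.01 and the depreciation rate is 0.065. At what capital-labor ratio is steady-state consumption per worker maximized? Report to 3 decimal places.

n + δ = 0.01 + 0.065 = 0.075.
Golden rule sets MPK = n+δ: 0.42·2.94·k^(0.42−1) = 0.075, so k_gold = (0.42·2.94/0.075)^(1/0.58) ≈ 125.1627.

k_gold ≈ 125.163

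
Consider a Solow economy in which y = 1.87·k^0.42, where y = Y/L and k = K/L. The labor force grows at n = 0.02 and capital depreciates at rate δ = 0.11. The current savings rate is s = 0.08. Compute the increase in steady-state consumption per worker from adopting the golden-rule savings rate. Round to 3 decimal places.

n + δ = 0.02 + 0.11 = 0.13.
Current steady state (s = 0.08): k* = (0.08·1.87/0.13)^(1/0.58) ≈ 1.2739, y* = 1.87·1.2739^0.42 ≈ 2.0702, c* = (1−0.08)·2.0702 ≈ 1.9046.
At the golden rule the marginal product of capital equals n+δ: 0.42·1.87·k^(0.42−1) = 0.13. Solving, k_gold = (0.42·1.87/0.13)^(1/0.58) ≈ 22.2232.
y_gold = 1.87·22.2232^0.42 ≈ 6.8786, c_gold = y_gold − 0.13·k_gold ≈ 3.9896.
Gain: Δc = 3.9896 − 1.9046 ≈ 2.0850.

Δc ≈ 2.085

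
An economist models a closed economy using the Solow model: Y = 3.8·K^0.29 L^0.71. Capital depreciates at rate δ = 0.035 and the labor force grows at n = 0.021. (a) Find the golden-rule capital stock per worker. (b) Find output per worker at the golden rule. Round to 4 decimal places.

(a) k_gold ≈ 66.4548; (b) y_gold ≈ 12.8326

n + δ = 0.021 + 0.035 = 0.056.
Maximizing c = f(k) − (n+δ)·k gives f'(k) = n+δ, i.e. 0.29·3.8·k^(0.29−1) = 0.056, so k_gold = (0.29·3.8/0.056)^(1/0.71) ≈ 66.4548.
y_gold = 3.8·66.4548^0.29 ≈ 12.8326.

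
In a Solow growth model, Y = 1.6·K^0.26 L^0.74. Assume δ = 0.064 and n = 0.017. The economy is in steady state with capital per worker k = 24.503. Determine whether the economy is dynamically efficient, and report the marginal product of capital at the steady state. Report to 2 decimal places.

n + δ = 0.017 + 0.064 = 0.081.
MPK = 0.26·1.6·k^(0.26−1) = 0.26·1.6·24.503^(-0.74) ≈ 0.0390.
MPK < 0.081, so the economy is dynamically inefficient (over-saving).

dynamically inefficient; MPK ≈ 0.04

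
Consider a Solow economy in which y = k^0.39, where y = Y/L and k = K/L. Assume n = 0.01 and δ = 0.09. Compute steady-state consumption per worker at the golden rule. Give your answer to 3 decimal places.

n + δ = 0.01 + 0.09 = 0.1.
At the golden rule the marginal product of capital equals n+δ: 0.39·k^(0.39−1) = 0.1. Solving, k_gold = (0.39/0.1)^(1/0.61) ≈ 9.3102.
y_gold = 9.3102^0.39 ≈ 2.3872.
c_gold = y_gold − (n+δ)·k_gold = 2.3872 − 0.1·9.3102 ≈ 1.4562.

c_gold ≈ 1.456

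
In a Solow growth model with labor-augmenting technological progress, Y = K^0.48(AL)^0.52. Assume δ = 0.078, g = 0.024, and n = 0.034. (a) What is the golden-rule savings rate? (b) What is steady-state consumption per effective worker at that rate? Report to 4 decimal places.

(a) s_gold = 0.4800; (b) c_gold ≈ 1.6656

The effective depreciation rate is n + g + δ = 0.034 + 0.024 + 0.078 = 0.136.
For Cobb-Douglas, s_gold equals capital's share: s_gold = 0.48.
At the golden rule the marginal product of capital equals n+g+δ: 0.48·k^(0.48−1) = 0.136. Solving, k_gold = (0.48/0.136)^(1/0.52) ≈ 11.3051.
y_gold = 11.3051^0.48 ≈ 3.2031; c_gold = (1−0.48)·y_gold ≈ 1.6656.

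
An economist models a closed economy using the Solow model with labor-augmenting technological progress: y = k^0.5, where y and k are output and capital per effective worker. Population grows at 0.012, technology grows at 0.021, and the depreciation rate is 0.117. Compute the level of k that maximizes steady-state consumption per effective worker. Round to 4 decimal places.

n + g + δ = 0.012 + 0.021 + 0.117 = 0.15.
Golden rule sets MPK = n+g+δ: 0.5·k^(0.5−1) = 0.15, so k_gold = (0.5/0.15)^(1/0.5) ≈ 11.1111.

k_gold ≈ 11.1111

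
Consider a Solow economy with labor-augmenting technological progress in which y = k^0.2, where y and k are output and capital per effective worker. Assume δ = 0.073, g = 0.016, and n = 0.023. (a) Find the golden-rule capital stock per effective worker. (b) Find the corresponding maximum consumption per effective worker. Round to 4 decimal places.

Break-even investment rate: n + g + δ = 0.023 + 0.016 + 0.073 = 0.112.
At the golden rule the marginal product of capital equals n+g+δ: 0.2·k^(0.2−1) = 0.112. Solving, k_gold = (0.2/0.112)^(1/0.8) ≈ 2.0643.
y_gold = 2.0643^0.2 ≈ 1.1560; c_gold = y_gold − 0.112·k_gold ≈ 0.9248.

(a) k_gold ≈ 2.0643; (b) c_gold ≈ 0.9248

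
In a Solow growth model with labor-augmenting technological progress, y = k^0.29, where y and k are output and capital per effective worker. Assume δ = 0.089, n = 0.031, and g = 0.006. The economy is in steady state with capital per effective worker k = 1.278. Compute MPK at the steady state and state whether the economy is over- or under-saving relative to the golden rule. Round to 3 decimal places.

Capital per effective worker breaks even when investment replaces (n + g + δ)·k; here n + g + δ = 0.126.
MPK = 0.29·k^(0.29−1) = 0.29·1.278^(-0.71) ≈ 0.2436.
MPK > 0.126, so the economy is dynamically efficient (under-saving).

under-saving; MPK ≈ 0.244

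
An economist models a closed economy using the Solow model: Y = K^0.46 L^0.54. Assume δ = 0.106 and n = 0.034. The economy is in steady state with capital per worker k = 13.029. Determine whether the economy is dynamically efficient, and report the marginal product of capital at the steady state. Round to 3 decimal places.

dynamically inefficient; MPK ≈ 0.115

Break-even investment rate: n + δ = 0.034 + 0.106 = 0.14.
MPK = 0.46·k^(0.46−1) = 0.46·13.029^(-0.54) ≈ 0.1150.
MPK < 0.14, so the economy is dynamically inefficient (over-saving).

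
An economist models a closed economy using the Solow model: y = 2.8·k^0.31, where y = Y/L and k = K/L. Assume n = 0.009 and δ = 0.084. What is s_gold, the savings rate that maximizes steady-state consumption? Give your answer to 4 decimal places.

n + δ = 0.009 + 0.084 = 0.093.
At the golden rule MPK = n+δ, and in any Cobb-Douglas steady state s = (n+δ)·k/y = MPK·k/y = capital's share 0.31.

s_gold = 0.3100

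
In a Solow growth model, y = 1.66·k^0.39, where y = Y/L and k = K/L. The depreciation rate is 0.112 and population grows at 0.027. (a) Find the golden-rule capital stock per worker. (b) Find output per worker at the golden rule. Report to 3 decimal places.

(a) k_gold ≈ 12.455; (b) y_gold ≈ 4.439

The effective depreciation rate is n + δ = 0.027 + 0.112 = 0.139.
At the golden rule the marginal product of capital equals n+δ: 0.39·1.66·k^(0.39−1) = 0.139. Solving, k_gold = (0.39·1.66/0.139)^(1/0.61) ≈ 12.4549.
y_gold = 1.66·12.4549^0.39 ≈ 4.4391.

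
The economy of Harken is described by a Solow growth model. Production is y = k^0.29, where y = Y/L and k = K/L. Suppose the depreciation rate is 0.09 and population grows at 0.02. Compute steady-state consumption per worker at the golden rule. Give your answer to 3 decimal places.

n + δ = 0.02 + 0.09 = 0.11.
Golden rule sets MPK = n+δ: 0.29·k^(0.29−1) = 0.11, so k_gold = (0.29/0.11)^(1/0.71) ≈ 3.9171.
y_gold = 3.9171^0.29 ≈ 1.4858.
c_gold = y_gold − (n+δ)·k_gold = 1.4858 − 0.11·3.9171 ≈ 1.0549.

c_gold ≈ 1.055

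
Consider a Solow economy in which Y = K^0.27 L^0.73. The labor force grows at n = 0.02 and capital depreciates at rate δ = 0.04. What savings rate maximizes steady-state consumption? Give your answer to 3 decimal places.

s_gold = 0.270

Capital per worker breaks even when investment replaces (n + δ)·k; here n + δ = 0.06.
At the golden rule MPK = n+δ, and in any Cobb-Douglas steady state s = (n+δ)·k/y = MPK·k/y = capital's share 0.27.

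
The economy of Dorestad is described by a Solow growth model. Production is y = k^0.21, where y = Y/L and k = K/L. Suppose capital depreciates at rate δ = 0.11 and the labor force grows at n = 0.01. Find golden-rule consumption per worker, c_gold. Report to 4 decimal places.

Capital per worker breaks even when investment replaces (n + δ)·k; here n + δ = 0.12.
Setting f'(k) = n+δ gives 0.21·k^(0.21−1) = 0.12, hence k_gold = (0.21/0.12)^(1/0.79) ≈ 2.0307.
y_gold = 2.0307^0.21 ≈ 1.1604.
c_gold = y_gold − (n+δ)·k_gold = 1.1604 − 0.12·2.0307 ≈ 0.9167.

c_gold ≈ 0.9167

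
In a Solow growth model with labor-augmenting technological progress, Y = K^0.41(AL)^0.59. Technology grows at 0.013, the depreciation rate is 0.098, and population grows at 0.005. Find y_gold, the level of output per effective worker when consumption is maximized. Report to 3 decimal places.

y_gold ≈ 2.405

The effective depreciation rate is n + g + δ = 0.005 + 0.013 + 0.098 = 0.116.
Setting f'(k) = n+g+δ gives 0.41·k^(0.41−1) = 0.116, hence k_gold = (0.41/0.116)^(1/0.59) ≈ 8.4990.
Output: y_gold = k_gold^0.41 = 8.4990^0.41 ≈ 2.4046.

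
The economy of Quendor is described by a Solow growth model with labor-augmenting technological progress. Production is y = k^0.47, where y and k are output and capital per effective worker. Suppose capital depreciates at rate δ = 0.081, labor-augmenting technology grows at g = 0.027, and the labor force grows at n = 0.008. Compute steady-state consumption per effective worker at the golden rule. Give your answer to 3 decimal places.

Break-even investment rate: n + g + δ = 0.008 + 0.027 + 0.081 = 0.116.
Golden rule sets MPK = n+g+δ: 0.47·k^(0.47−1) = 0.116, so k_gold = (0.47/0.116)^(1/0.53) ≈ 14.0117.
y_gold = 14.0117^0.47 ≈ 3.4582.
c_gold = y_gold − (n+g+δ)·k_gold = 3.4582 − 0.116·14.0117 ≈ 1.8328.

c_gold ≈ 1.833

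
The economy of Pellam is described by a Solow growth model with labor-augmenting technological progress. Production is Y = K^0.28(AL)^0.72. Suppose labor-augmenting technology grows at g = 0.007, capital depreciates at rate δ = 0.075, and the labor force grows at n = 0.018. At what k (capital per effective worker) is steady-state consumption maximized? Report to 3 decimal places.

k_gold ≈ 4.179

Break-even investment rate: n + g + δ = 0.018 + 0.007 + 0.075 = 0.1.
Setting f'(k) = n+g+δ gives 0.28·k^(0.28−1) = 0.1, hence k_gold = (0.28/0.1)^(1/0.72) ≈ 4.1788.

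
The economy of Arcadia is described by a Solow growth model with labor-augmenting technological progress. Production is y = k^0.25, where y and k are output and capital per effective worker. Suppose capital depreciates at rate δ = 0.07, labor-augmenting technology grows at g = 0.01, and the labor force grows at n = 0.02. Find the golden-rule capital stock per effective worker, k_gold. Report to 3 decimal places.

n + g + δ = 0.02 + 0.01 + 0.07 = 0.1.
Maximizing c = f(k) − (n+g+δ)·k gives f'(k) = n+g+δ, i.e. 0.25·k^(0.25−1) = 0.1, so k_gold = (0.25/0.1)^(1/0.75) ≈ 3.3930.

k_gold ≈ 3.393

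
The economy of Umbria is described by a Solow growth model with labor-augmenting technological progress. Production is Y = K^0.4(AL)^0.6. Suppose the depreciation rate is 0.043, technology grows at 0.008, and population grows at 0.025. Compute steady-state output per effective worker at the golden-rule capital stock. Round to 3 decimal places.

n + g + δ = 0.025 + 0.008 + 0.043 = 0.076.
Setting f'(k) = n+g+δ gives 0.4·k^(0.4−1) = 0.076, hence k_gold = (0.4/0.076)^(1/0.6) ≈ 15.9249.
Output: y_gold = k_gold^0.4 = 15.9249^0.4 ≈ 3.0257.

y_gold ≈ 3.026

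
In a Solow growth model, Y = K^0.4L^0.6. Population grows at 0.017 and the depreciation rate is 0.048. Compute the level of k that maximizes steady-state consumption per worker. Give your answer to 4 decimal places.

n + δ = 0.017 + 0.048 = 0.065.
Maximizing c = f(k) − (n+δ)·k gives f'(k) = n+δ, i.e. 0.4·k^(0.4−1) = 0.065, so k_gold = (0.4/0.065)^(1/0.6) ≈ 20.6654.

k_gold ≈ 20.6654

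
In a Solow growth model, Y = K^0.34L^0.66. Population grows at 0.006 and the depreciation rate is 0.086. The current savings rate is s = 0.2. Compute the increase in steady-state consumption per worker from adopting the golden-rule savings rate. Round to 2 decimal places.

n + δ = 0.006 + 0.086 = 0.092.
Current steady state (s = 0.2): k* = (0.2/0.092)^(1/0.66) ≈ 3.2432, y* = 3.2432^0.34 ≈ 1.4919, c* = (1−0.2)·1.4919 ≈ 1.1935.
At the golden rule the marginal product of capital equals n+δ: 0.34·k^(0.34−1) = 0.092. Solving, k_gold = (0.34/0.092)^(1/0.66) ≈ 7.2467.
y_gold = 7.2467^0.34 ≈ 1.9609, c_gold = y_gold − 0.092·k_gold ≈ 1.2942.
Gain: Δc = 1.2942 − 1.1935 ≈ 0.1007.

Δc ≈ 0.10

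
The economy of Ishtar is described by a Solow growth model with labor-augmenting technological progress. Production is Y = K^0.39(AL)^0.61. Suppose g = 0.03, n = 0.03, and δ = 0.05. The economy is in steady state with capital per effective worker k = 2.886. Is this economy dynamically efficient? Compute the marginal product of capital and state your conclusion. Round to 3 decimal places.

Break-even investment rate: n + g + δ = 0.03 + 0.03 + 0.05 = 0.11.
MPK = 0.39·k^(0.39−1) = 0.39·2.886^(-0.61) ≈ 0.2043.
MPK > 0.11, so the economy is dynamically efficient (under-saving).

dynamically efficient; MPK ≈ 0.204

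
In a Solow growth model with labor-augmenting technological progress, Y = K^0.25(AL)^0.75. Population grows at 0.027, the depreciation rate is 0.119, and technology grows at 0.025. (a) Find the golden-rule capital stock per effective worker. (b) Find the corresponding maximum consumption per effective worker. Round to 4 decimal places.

(a) k_gold ≈ 1.6593; (b) c_gold ≈ 0.8512

Capital per effective worker breaks even when investment replaces (n + g + δ)·k; here n + g + δ = 0.171.
At the golden rule the marginal product of capital equals n+g+δ: 0.25·k^(0.25−1) = 0.171. Solving, k_gold = (0.25/0.171)^(1/0.75) ≈ 1.6593.
y_gold = 1.6593^0.25 ≈ 1.1350; c_gold = y_gold − 0.171·k_gold ≈ 0.8512.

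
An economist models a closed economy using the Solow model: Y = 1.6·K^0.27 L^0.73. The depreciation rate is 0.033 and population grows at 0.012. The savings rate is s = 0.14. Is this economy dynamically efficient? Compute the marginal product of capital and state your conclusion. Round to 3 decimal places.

Capital per worker breaks even when investment replaces (n + δ)·k; here n + δ = 0.045.
Steady-state k*: s·A·k^0.27 = 0.045·k gives k* = (0.14·1.6/0.045)^(1/0.73) ≈ 9.0125.
MPK = 0.27·1.6·9.0125^(-0.73) ≈ 0.0868.
MPK > n+δ = 0.045, so the economy is dynamically efficient (under-saving).

dynamically efficient; MPK ≈ 0.087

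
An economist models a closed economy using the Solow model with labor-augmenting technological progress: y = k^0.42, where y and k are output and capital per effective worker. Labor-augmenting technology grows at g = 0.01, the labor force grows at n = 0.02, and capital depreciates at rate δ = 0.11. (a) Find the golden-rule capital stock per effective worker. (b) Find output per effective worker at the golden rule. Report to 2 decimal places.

(a) k_gold ≈ 6.65; (b) y_gold ≈ 2.22

The effective depreciation rate is n + g + δ = 0.02 + 0.01 + 0.11 = 0.14.
At the golden rule the marginal product of capital equals n+g+δ: 0.42·k^(0.42−1) = 0.14. Solving, k_gold = (0.42/0.14)^(1/0.58) ≈ 6.6470.
y_gold = 6.6470^0.42 ≈ 2.2157.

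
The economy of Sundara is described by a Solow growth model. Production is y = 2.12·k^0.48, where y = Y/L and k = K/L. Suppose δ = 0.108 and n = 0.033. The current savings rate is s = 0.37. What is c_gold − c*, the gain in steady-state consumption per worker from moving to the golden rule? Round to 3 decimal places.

Capital per worker breaks even when investment replaces (n + δ)·k; here n + δ = 0.141.
Current steady state (s = 0.37): k* = (0.37·2.12/0.141)^(1/0.52) ≈ 27.1209, y* = 2.12·27.1209^0.48 ≈ 10.3353, c* = (1−0.37)·10.3353 ≈ 6.5112.
Maximizing c = f(k) − (n+δ)·k gives f'(k) = n+δ, i.e. 0.48·2.12·k^(0.48−1) = 0.141, so k_gold = (0.48·2.12/0.141)^(1/0.52) ≈ 44.7392.
y_gold = 2.12·44.7392^0.48 ≈ 13.1421, c_gold = y_gold − 0.141·k_gold ≈ 6.8339.
Gain: Δc = 6.8339 − 6.5112 ≈ 0.3227.

Δc ≈ 0.323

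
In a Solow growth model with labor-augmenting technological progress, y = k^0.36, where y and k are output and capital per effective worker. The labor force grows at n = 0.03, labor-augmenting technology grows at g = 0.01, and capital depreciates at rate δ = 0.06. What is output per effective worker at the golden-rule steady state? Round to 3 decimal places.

y_gold ≈ 2.056

n + g + δ = 0.03 + 0.01 + 0.06 = 0.1.
Setting f'(k) = n+g+δ gives 0.36·k^(0.36−1) = 0.1, hence k_gold = (0.36/0.1)^(1/0.64) ≈ 7.3998.
Output: y_gold = k_gold^0.36 = 7.3998^0.36 ≈ 2.0555.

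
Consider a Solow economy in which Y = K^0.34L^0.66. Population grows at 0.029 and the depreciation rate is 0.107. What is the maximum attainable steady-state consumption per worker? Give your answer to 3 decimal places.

Break-even investment rate: n + δ = 0.029 + 0.107 = 0.136.
Setting f'(k) = n+δ gives 0.34·k^(0.34−1) = 0.136, hence k_gold = (0.34/0.136)^(1/0.66) ≈ 4.0081.
y_gold = 4.0081^0.34 ≈ 1.6032.
c_gold = y_gold − (n+δ)·k_gold = 1.6032 − 0.136·4.0081 ≈ 1.0581.

c_gold ≈ 1.058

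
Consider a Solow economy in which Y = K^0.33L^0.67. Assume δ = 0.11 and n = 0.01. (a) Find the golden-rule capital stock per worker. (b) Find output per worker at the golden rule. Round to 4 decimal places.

Capital per worker breaks even when investment replaces (n + δ)·k; here n + δ = 0.12.
Golden rule sets MPK = n+δ: 0.33·k^(0.33−1) = 0.12, so k_gold = (0.33/0.12)^(1/0.67) ≈ 4.5261.
y_gold = 4.5261^0.33 ≈ 1.6458.

(a) k_gold ≈ 4.5261; (b) y_gold ≈ 1.6458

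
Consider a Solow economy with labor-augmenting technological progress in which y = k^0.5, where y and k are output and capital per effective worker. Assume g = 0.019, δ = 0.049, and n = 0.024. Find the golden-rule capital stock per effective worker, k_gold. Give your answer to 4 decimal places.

k_gold ≈ 29.5369

Break-even investment rate: n + g + δ = 0.024 + 0.019 + 0.049 = 0.092.
Golden rule sets MPK = n+g+δ: 0.5·k^(0.5−1) = 0.092, so k_gold = (0.5/0.092)^(1/0.5) ≈ 29.5369.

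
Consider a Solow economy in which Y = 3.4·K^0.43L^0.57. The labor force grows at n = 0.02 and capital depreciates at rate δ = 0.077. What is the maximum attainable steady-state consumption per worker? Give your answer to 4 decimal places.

c_gold ≈ 15.0021

Capital per worker breaks even when investment replaces (n + δ)·k; here n + δ = 0.097.
Maximizing c = f(k) − (n+δ)·k gives f'(k) = n+δ, i.e. 0.43·3.4·k^(0.43−1) = 0.097, so k_gold = (0.43·3.4/0.097)^(1/0.57) ≈ 116.6742.
y_gold = 3.4·116.6742^0.43 ≈ 26.3195.
c_gold = y_gold − (n+δ)·k_gold = 26.3195 − 0.097·116.6742 ≈ 15.0021.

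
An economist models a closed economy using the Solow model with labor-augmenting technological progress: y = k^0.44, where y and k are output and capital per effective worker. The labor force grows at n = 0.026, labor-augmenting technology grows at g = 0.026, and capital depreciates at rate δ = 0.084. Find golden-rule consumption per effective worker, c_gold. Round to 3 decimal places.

Capital per effective worker breaks even when investment replaces (n + g + δ)·k; here n + g + δ = 0.136.
At the golden rule the marginal product of capital equals n+g+δ: 0.44·k^(0.44−1) = 0.136. Solving, k_gold = (0.44/0.136)^(1/0.56) ≈ 8.1388.
y_gold = 8.1388^0.44 ≈ 2.5156.
c_gold = y_gold − (n+g+δ)·k_gold = 2.5156 − 0.136·8.1388 ≈ 1.4088.

c_gold ≈ 1.409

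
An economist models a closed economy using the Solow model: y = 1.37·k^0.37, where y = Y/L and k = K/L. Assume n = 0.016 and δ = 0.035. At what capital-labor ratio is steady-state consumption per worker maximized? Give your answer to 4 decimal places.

k_gold ≈ 38.2912

Break-even investment rate: n + δ = 0.016 + 0.035 = 0.051.
At the golden rule the marginal product of capital equals n+δ: 0.37·1.37·k^(0.37−1) = 0.051. Solving, k_gold = (0.37·1.37/0.051)^(1/0.63) ≈ 38.2912.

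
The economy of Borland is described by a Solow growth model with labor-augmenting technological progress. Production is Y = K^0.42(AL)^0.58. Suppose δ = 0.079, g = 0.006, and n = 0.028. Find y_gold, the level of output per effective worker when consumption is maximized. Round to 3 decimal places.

y_gold ≈ 2.588

n + g + δ = 0.028 + 0.006 + 0.079 = 0.113.
At the golden rule the marginal product of capital equals n+g+δ: 0.42·k^(0.42−1) = 0.113. Solving, k_gold = (0.42/0.113)^(1/0.58) ≈ 9.6173.
Output: y_gold = k_gold^0.42 = 9.6173^0.42 ≈ 2.5875.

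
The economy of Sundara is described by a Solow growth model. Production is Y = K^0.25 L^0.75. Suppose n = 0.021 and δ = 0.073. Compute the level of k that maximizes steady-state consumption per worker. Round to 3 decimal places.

k_gold ≈ 3.685

n + δ = 0.021 + 0.073 = 0.094.
At the golden rule the marginal product of capital equals n+δ: 0.25·k^(0.25−1) = 0.094. Solving, k_gold = (0.25/0.094)^(1/0.75) ≈ 3.6848.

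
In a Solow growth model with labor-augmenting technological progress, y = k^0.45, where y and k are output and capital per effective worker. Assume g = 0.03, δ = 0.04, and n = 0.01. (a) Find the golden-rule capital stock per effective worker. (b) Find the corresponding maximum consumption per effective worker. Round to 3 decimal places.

(a) k_gold ≈ 23.113; (b) c_gold ≈ 2.260

The effective depreciation rate is n + g + δ = 0.01 + 0.03 + 0.04 = 0.08.
Setting f'(k) = n+g+δ gives 0.45·k^(0.45−1) = 0.08, hence k_gold = (0.45/0.08)^(1/0.55) ≈ 23.1132.
y_gold = 23.1132^0.45 ≈ 4.1090; c_gold = y_gold − 0.08·k_gold ≈ 2.2600.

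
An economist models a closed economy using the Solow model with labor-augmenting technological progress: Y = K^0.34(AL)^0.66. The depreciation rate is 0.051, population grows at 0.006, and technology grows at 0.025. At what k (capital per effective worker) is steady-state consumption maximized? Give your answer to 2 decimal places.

k_gold ≈ 8.63

n + g + δ = 0.006 + 0.025 + 0.051 = 0.082.
Maximizing c = f(k) − (n+g+δ)·k gives f'(k) = n+g+δ, i.e. 0.34·k^(0.34−1) = 0.082, so k_gold = (0.34/0.082)^(1/0.66) ≈ 8.6269.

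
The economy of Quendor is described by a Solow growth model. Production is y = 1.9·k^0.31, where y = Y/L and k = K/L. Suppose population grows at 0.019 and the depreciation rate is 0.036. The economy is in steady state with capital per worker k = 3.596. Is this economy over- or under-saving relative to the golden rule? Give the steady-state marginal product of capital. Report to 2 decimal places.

under-saving; MPK ≈ 0.24

The effective depreciation rate is n + δ = 0.019 + 0.036 = 0.055.
MPK = 0.31·1.9·k^(0.31−1) = 0.31·1.9·3.596^(-0.69) ≈ 0.2436.
MPK > 0.055, so the economy is dynamically efficient (under-saving).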